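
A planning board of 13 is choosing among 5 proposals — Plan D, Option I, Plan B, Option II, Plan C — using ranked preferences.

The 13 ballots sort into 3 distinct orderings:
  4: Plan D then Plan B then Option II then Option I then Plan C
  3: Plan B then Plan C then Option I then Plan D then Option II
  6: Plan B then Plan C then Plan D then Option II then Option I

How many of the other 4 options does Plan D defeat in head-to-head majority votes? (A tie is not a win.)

2

Plan D against each rival (13 council members):
Plan D vs Option I: Plan D, 10–3.
Plan D vs Plan B: 4 for Plan D, 9 for Plan B — Plan B by 9–4.
Plan D–Option II: Plan D 13–0.
Plan D vs Plan C: 4 for Plan D, 9 for Plan C — Plan C by 9–4.
Plan D beats Option I, Option II; loses to Plan B, Plan C — 2 pairwise wins.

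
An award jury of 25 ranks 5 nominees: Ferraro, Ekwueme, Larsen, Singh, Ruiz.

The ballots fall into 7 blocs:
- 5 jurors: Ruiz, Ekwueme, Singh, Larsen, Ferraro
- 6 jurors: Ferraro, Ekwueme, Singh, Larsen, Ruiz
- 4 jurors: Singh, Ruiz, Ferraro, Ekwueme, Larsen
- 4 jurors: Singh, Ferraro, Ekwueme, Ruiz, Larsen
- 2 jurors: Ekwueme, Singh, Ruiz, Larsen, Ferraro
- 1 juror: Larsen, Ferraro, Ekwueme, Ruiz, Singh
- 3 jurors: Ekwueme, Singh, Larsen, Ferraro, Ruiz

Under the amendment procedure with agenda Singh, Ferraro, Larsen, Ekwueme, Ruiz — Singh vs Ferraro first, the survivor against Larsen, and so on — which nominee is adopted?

Round 1: Singh vs Ferraro — 18–7, Singh advances.
Round 2: Singh vs Larsen — 24–1, Singh advances.
Round 3: Singh vs Ekwueme — 8–17, Ekwueme advances.
Round 4: Ekwueme vs Ruiz — 16–9, Ekwueme advances.
The agenda winner is Ekwueme.

Ekwueme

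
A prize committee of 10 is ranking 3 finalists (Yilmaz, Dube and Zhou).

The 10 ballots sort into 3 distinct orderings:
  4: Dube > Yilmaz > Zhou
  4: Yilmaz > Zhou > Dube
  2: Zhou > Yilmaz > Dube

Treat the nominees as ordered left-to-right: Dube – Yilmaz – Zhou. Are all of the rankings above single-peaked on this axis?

Axis positions: Dube=1, Yilmaz=2, Zhou=3.
Group 1 (peak Dube at position 1): ranking walks positions 1-2-3, expanding outward from the peak — single-peaked.
Group 2 (peak Yilmaz at position 2): ranking walks positions 2-3-1, expanding outward from the peak — single-peaked.
Group 3 (peak Zhou at position 3): ranking walks positions 3-2-1, expanding outward from the peak — single-peaked.
Every ranking is single-peaked on this axis.

yes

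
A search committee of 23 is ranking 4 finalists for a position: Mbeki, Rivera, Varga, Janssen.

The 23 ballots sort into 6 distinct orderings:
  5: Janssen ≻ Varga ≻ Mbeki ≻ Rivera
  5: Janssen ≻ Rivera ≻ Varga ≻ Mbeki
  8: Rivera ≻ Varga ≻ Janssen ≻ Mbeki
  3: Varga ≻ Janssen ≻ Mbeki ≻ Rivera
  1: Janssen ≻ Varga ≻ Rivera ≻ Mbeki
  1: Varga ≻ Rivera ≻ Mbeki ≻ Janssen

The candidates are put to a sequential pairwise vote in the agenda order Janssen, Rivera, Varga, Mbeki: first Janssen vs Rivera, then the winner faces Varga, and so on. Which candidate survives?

Varga

Round 1: Janssen vs Rivera — 14–9, Janssen advances.
Round 2: Janssen vs Varga — 11–12, Varga advances.
Round 3: Varga vs Mbeki — 23–0, Varga advances.
The agenda winner is Varga.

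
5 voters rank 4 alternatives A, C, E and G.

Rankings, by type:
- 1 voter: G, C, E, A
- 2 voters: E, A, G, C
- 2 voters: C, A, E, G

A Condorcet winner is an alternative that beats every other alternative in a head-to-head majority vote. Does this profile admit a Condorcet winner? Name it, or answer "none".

none

Head-to-head results (5 voters):
A–C: C 3–2.
A–E: E 3–2.
A vs G: A, 4–1.
C–E: C 3–2.
C vs G: G wins 3–2.
E–G: E 4–1.
Every alternative loses at least once (A loses to C; C loses to G; E loses to C; G loses to A). The majority relation contains the cycle A beats G beats C beats A, so there is no Condorcet winner.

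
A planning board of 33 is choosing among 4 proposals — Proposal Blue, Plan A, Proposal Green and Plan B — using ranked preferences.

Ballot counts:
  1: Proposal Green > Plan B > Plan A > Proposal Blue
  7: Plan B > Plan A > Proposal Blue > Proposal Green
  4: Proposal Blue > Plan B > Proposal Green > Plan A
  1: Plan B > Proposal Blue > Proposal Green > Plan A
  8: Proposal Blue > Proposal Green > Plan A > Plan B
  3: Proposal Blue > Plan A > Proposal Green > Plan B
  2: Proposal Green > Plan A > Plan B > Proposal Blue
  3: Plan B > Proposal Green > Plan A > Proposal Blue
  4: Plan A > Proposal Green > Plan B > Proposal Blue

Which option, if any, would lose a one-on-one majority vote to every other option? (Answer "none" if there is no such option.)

none

Head-to-head results (33 council members):
Proposal Blue vs Plan A: 4+1+8+3 = 16 for Proposal Blue, 17 for Plan A — Plan A by 17–16.
Proposal Blue vs Proposal Green: 23 to 10, Proposal Blue.
Proposal Blue vs Plan B: Plan B, 18–15.
Plan A–Proposal Green: Proposal Green 19–14.
Plan A vs Plan B: Plan A preferred on 8+3+2+4 = 17 ballots; Plan A wins 17–16.
Proposal Green vs Plan B: Proposal Green wins 18–15.
Each option has at least one pairwise win (Proposal Blue beats Proposal Green; Plan A beats Proposal Blue; Proposal Green beats Plan A; Plan B beats Proposal Blue) — no Condorcet loser.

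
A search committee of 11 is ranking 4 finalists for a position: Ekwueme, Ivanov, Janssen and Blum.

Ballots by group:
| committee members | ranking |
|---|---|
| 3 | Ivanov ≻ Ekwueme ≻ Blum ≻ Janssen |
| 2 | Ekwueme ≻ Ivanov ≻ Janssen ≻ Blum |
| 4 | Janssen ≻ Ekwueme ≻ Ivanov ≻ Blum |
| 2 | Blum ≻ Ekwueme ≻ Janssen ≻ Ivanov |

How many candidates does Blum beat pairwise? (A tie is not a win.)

Blum against each rival (11 committee members):
Blum vs Ekwueme: Blum is ranked higher on 2 ballots, Ekwueme on 9. Ekwueme wins 9–2.
Blum vs Ivanov: Ivanov, 9–2.
Blum vs Janssen: 3+2 = 5 for Blum, 6 for Janssen — Janssen by 6–5.
Blum beats no one; loses to Ekwueme, Ivanov, Janssen — 0 pairwise wins.

0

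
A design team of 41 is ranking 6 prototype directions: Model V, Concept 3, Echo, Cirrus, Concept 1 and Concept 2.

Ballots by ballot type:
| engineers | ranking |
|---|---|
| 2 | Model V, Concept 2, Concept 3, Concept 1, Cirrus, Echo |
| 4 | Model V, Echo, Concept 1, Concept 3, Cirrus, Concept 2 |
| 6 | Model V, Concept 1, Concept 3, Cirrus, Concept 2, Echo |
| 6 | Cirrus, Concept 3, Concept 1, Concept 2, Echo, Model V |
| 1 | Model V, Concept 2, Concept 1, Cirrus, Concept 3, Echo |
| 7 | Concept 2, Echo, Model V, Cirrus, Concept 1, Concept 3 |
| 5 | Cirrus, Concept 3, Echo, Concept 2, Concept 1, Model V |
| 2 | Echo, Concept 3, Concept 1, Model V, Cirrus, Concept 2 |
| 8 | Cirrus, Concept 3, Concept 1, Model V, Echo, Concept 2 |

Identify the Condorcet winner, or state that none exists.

Head-to-head results (41 engineers):
Model V vs Concept 3: Concept 3, 21–20.
Model V vs Echo: Model V wins 21–20.
Model V vs Cirrus: Model V, 22–19.
Model V vs Concept 1: Concept 1 wins 21–20.
Model V–Concept 2: Model V 23–18.
Concept 3 vs Echo: Concept 3, 28–13.
Concept 3 vs Cirrus: Cirrus wins 27–14.
Concept 3 vs Concept 1: Concept 3, 23–18.
Concept 3 vs Concept 2: Concept 3 wins 31–10.
Echo vs Cirrus: Cirrus wins 28–13.
Echo vs Concept 1: Concept 1, 23–18.
Echo–Concept 2: Concept 2 22–19.
Cirrus vs Concept 1: Cirrus wins 26–15.
Cirrus–Concept 2: Cirrus 31–10.
Concept 1–Concept 2: Concept 1 26–15.
Every design loses at least once (Model V loses to Concept 3; Concept 3 loses to Cirrus; Echo loses to Model V; Cirrus loses to Model V; Concept 1 loses to Concept 3; Concept 2 loses to Model V). The majority relation contains the cycle Model V beats Cirrus beats Concept 3 beats Model V, so there is no Condorcet winner.

none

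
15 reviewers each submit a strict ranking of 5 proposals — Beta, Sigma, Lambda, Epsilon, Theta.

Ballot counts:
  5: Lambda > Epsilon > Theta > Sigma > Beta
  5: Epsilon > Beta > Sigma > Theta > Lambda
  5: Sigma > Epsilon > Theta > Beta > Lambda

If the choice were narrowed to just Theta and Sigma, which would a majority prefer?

Ballots ranking Theta above Sigma: 5.
Ballots ranking Sigma above Theta: 15 − 5 = 10.
Sigma wins the head-to-head 10–5.

Sigma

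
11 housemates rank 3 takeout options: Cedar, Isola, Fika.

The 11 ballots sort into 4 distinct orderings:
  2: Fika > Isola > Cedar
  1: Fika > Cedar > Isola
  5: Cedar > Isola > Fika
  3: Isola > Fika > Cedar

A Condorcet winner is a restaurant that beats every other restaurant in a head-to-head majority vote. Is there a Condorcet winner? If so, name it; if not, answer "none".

Pairwise majorities:
Cedar vs Isola: Cedar is ranked higher on 1+5 = 6 ballots, Isola on 5. Cedar wins 6–5.
Cedar vs Fika: 5 for Cedar, 6 for Fika — Fika by 6–5.
Isola vs Fika: Isola is ranked higher on 5+3 = 8 ballots, Fika on 3. Isola wins 8–3.
Each restaurant drops at least one matchup (Cedar loses to Fika; Isola loses to Cedar; Fika loses to Isola); the cycle Cedar beats Isola beats Fika beats Cedar rules out a Condorcet winner.

none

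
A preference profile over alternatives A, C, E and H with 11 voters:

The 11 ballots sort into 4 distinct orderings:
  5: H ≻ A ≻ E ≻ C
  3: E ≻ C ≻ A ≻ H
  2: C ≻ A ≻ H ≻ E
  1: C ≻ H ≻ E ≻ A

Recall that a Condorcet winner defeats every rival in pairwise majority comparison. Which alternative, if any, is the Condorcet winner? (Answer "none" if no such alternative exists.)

none

Head-to-head results (11 voters):
A–C: C 6–5.
A vs E: A wins 7–4.
A vs H: H, 6–5.
C vs E: E wins 8–3.
C–H: C 6–5.
E–H: H 8–3.
Each alternative drops at least one matchup (A loses to C; C loses to E; E loses to A; H loses to C); the cycle A → E → C → A rules out a Condorcet winner.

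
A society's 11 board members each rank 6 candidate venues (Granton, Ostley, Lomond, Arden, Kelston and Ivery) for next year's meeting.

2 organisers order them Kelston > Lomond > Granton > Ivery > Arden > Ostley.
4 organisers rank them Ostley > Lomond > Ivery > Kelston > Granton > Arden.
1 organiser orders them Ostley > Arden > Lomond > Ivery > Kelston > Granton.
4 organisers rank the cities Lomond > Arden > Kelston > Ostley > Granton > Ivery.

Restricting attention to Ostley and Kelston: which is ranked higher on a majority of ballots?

Ballots ranking Ostley above Kelston: 4 + 1 = 5.
Ballots ranking Kelston above Ostley: 11 − 5 = 6.
Kelston wins the head-to-head 6–5.

Kelston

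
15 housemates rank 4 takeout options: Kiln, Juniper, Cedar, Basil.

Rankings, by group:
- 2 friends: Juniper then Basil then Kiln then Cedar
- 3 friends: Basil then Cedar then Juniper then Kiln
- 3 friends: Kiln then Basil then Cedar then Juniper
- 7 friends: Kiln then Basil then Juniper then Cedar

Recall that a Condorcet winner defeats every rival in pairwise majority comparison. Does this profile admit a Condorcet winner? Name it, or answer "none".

Kiln

Head-to-head results (15 friends):
Kiln–Juniper: Kiln 10–5.
Kiln vs Cedar: Kiln preferred on 2+3+7 = 12 ballots; Kiln wins 12–3.
Kiln vs Basil: Kiln is ranked higher on 3+7 = 10 ballots, Basil on 5. Kiln wins 10–5.
Juniper vs Cedar: Juniper, 9–6.
Juniper–Basil: Basil 13–2.
Cedar vs Basil: 0 for Cedar, 15 for Basil — Basil by 15–0.
Kiln defeats every rival head-to-head and is the Condorcet winner.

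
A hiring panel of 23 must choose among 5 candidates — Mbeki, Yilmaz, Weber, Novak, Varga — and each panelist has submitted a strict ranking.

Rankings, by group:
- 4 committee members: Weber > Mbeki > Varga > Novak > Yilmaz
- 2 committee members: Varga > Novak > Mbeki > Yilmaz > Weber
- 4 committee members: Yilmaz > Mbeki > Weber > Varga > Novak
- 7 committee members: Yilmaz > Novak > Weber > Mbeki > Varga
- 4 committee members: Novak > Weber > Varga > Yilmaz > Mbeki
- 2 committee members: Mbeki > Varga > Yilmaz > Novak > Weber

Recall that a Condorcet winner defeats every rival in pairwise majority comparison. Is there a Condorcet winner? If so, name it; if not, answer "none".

Check each pair by majority over 23 ballots:
Mbeki vs Yilmaz: 4+2+2 = 8 for Mbeki, 15 for Yilmaz — Yilmaz by 15–8.
Mbeki vs Weber: 2+4+2 = 8 for Mbeki, 15 for Weber — Weber by 15–8.
Mbeki vs Novak: Mbeki preferred on 4+4+2 = 10 ballots; Novak wins 13–10.
Mbeki vs Varga: Mbeki is ranked higher on 4+4+7+2 = 17 ballots, Varga on 6. Mbeki wins 17–6.
Yilmaz–Weber: Yilmaz 15–8.
Yilmaz–Novak: Yilmaz 13–10.
Yilmaz vs Varga: Yilmaz is ranked higher on 4+7 = 11 ballots, Varga on 12. Varga wins 12–11.
Weber–Novak: Novak 15–8.
Weber vs Varga: Weber preferred on 4+4+7+4 = 19 ballots; Weber wins 19–4.
Novak vs Varga: Novak is ranked higher on 7+4 = 11 ballots, Varga on 12. Varga wins 12–11.
Each candidate drops at least one matchup (Mbeki loses to Yilmaz; Yilmaz loses to Varga; Weber loses to Yilmaz; Novak loses to Yilmaz; Varga loses to Mbeki); the cycle Mbeki → Varga → Yilmaz → Mbeki rules out a Condorcet winner.

none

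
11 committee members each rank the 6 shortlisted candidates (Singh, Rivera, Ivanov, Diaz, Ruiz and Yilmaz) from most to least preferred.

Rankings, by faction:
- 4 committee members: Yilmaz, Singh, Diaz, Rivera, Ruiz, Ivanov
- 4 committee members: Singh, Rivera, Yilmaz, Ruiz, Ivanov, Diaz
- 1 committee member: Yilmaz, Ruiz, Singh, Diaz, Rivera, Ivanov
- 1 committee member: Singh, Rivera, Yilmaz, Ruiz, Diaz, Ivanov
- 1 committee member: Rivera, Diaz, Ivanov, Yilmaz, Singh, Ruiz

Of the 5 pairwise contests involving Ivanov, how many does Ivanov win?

Ivanov against each rival (11 committee members):
Ivanov vs Singh: Singh wins 10–1.
Ivanov vs Rivera: Rivera wins 11–0.
Ivanov–Diaz: Diaz 7–4.
Ivanov vs Ruiz: Ruiz, 10–1.
Ivanov vs Yilmaz: Yilmaz wins 10–1.
Ivanov beats no one; loses to Singh, Rivera, Diaz, Ruiz, Yilmaz — 0 pairwise wins.

0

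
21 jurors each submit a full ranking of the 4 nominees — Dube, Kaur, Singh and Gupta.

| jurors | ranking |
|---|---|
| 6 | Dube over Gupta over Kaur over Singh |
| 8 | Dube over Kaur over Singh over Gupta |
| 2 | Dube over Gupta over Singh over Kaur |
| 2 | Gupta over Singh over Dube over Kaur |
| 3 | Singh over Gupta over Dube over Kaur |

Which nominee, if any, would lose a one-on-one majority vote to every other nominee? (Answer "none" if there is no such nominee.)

Head-to-head results (21 jurors):
Dube–Kaur: Dube 21–0.
Dube vs Singh: Dube wins 16–5.
Dube vs Gupta: 16 to 5, Dube.
Kaur vs Singh: Kaur is ranked higher on 6+8 = 14 ballots, Singh on 7. Kaur wins 14–7.
Kaur vs Gupta: Kaur is ranked higher on 8 ballots, Gupta on 13. Gupta wins 13–8.
Singh vs Gupta: 8+3 = 11 for Singh, 10 for Gupta — Singh by 11–10.
Each nominee has at least one pairwise win (Dube beats Kaur; Kaur beats Singh; Singh beats Gupta; Gupta beats Kaur) — no Condorcet loser.

none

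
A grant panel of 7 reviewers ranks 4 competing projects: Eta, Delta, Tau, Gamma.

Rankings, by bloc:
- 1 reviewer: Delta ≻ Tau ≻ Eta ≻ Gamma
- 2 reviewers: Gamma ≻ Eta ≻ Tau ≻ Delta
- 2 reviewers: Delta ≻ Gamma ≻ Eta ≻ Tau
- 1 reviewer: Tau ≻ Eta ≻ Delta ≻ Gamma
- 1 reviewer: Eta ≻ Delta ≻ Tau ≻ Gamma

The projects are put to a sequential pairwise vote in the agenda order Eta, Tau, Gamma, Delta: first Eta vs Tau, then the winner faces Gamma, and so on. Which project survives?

Round 1: Eta vs Tau — 5–2, Eta advances.
Round 2: Eta vs Gamma — 3–4, Gamma advances.
Round 3: Gamma vs Delta — 2–5, Delta advances.
Delta survives the agenda.

Delta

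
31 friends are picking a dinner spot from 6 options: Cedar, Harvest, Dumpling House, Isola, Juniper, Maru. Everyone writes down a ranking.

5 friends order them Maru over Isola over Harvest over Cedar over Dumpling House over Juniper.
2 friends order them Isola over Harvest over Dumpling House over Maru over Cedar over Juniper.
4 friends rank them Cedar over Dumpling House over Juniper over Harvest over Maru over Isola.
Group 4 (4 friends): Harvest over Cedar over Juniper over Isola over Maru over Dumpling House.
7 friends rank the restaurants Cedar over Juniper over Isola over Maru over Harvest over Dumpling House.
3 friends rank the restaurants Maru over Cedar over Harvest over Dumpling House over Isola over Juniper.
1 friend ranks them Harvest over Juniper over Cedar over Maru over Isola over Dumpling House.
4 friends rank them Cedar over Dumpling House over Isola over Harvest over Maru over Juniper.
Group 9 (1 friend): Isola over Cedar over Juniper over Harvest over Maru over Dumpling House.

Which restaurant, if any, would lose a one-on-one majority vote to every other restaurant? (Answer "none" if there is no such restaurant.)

none

Head-to-head results (31 friends):
Cedar–Harvest: Cedar 19–12.
Cedar vs Dumpling House: Cedar preferred on 29 ballots; Cedar wins 29–2.
Cedar vs Isola: Cedar, 23–8.
Cedar vs Juniper: Cedar is ranked higher on 30 ballots, Juniper on 1. Cedar wins 30–1.
Cedar vs Maru: Cedar, 21–10.
Harvest–Dumpling House: Harvest 23–8.
Harvest vs Isola: 4+4+3+1 = 12 for Harvest, 19 for Isola — Isola by 19–12.
Harvest vs Juniper: Harvest, 19–12.
Harvest vs Maru: Harvest wins 16–15.
Dumpling House vs Isola: Dumpling House preferred on 4+3+4 = 11 ballots; Isola wins 20–11.
Dumpling House vs Juniper: Dumpling House wins 18–13.
Dumpling House vs Maru: Maru wins 21–10.
Isola vs Juniper: 15 to 16, Juniper.
Isola vs Maru: Isola is ranked higher on 2+4+7+4+1 = 18 ballots, Maru on 13. Isola wins 18–13.
Juniper vs Maru: 4+4+7+1+1 = 17 for Juniper, 14 for Maru — Juniper by 17–14.
No restaurant is winless: Cedar beats Harvest; Harvest beats Dumpling House; Dumpling House beats Juniper; Isola beats Harvest; Juniper beats Isola; Maru beats Dumpling House. There is no Condorcet loser.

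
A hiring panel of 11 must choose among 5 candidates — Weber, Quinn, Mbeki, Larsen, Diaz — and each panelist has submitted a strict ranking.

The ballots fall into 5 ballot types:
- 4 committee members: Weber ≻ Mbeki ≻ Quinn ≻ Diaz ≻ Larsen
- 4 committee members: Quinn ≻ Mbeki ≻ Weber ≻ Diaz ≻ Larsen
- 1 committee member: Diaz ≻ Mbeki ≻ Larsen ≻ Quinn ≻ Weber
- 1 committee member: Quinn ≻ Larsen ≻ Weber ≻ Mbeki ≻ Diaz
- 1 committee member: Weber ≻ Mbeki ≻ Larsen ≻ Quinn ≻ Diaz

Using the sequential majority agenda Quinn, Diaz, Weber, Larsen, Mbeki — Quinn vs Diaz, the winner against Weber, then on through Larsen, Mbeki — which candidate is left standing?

Mbeki

Round 1: Quinn vs Diaz — 10–1, Quinn advances.
Round 2: Quinn vs Weber — 6–5, Quinn advances.
Round 3: Quinn vs Larsen — 9–2, Quinn advances.
Round 4: Quinn vs Mbeki — 5–6, Mbeki advances.
Mbeki survives the agenda.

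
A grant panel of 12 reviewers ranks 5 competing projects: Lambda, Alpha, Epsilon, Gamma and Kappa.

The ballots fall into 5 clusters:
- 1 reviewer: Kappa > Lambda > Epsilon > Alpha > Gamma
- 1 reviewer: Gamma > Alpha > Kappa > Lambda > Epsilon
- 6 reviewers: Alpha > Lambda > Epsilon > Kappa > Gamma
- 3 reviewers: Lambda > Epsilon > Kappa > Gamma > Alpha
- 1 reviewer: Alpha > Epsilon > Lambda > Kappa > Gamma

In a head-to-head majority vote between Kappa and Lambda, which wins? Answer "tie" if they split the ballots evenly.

Lambda

Ballots ranking Kappa above Lambda: 1 + 1 = 2.
Ballots ranking Lambda above Kappa: 12 − 2 = 10.
Lambda wins the head-to-head 10–2.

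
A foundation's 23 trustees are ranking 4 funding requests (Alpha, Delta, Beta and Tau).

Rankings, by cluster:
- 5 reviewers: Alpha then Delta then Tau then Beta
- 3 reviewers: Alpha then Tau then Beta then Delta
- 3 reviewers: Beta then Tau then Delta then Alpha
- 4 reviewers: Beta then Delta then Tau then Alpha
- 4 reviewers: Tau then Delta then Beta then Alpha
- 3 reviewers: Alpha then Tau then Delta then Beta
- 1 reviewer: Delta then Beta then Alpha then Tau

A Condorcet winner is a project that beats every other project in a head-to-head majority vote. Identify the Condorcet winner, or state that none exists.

none

Check each pair by majority over 23 ballots:
Alpha vs Delta: Alpha preferred on 5+3+3 = 11 ballots; Delta wins 12–11.
Alpha vs Beta: Alpha preferred on 5+3+3 = 11 ballots; Beta wins 12–11.
Alpha vs Tau: Alpha is ranked higher on 5+3+3+1 = 12 ballots, Tau on 11. Alpha wins 12–11.
Delta vs Beta: Delta, 13–10.
Delta vs Tau: 10 to 13, Tau.
Beta vs Tau: Beta preferred on 3+4+1 = 8 ballots; Tau wins 15–8.
Each project drops at least one matchup (Alpha loses to Delta; Delta loses to Tau; Beta loses to Delta; Tau loses to Alpha); the cycle Alpha > Tau > Delta > Alpha rules out a Condorcet winner.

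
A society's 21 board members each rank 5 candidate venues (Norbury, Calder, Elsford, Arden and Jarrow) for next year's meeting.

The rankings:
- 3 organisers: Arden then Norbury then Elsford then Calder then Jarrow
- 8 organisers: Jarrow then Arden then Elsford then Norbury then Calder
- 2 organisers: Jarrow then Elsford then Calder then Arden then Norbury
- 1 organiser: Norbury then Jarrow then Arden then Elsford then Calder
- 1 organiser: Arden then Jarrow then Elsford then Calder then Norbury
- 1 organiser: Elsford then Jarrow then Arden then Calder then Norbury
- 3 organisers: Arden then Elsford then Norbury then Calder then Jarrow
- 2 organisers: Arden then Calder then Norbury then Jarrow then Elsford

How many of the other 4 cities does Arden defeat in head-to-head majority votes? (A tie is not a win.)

Arden against each rival (21 organisers):
Arden vs Norbury: Arden, 20–1.
Arden vs Calder: 19 to 2, Arden.
Arden vs Elsford: Arden, 18–3.
Arden–Jarrow: Jarrow 12–9.
Arden beats Norbury, Calder, Elsford; loses to Jarrow — 3 pairwise wins.

3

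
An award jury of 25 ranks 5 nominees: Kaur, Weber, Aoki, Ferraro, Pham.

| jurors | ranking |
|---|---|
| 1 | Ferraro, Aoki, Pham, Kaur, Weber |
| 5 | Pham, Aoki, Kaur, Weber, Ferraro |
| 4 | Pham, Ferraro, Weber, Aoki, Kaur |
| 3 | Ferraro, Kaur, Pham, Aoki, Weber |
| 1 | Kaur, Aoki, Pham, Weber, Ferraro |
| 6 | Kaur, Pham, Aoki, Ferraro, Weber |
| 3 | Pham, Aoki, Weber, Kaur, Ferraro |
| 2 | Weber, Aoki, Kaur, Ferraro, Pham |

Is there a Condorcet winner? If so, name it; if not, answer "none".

Check each pair by majority over 25 ballots:
Kaur vs Weber: Kaur wins 16–9.
Kaur–Aoki: Aoki 15–10.
Kaur vs Ferraro: Kaur wins 17–8.
Kaur–Pham: Pham 13–12.
Weber–Aoki: Aoki 19–6.
Weber vs Ferraro: Ferraro wins 14–11.
Weber vs Pham: Pham wins 23–2.
Aoki–Ferraro: Aoki 17–8.
Aoki vs Pham: Pham wins 21–4.
Ferraro–Pham: Pham 19–6.
Pham defeats every rival head-to-head and is the Condorcet winner.

Pham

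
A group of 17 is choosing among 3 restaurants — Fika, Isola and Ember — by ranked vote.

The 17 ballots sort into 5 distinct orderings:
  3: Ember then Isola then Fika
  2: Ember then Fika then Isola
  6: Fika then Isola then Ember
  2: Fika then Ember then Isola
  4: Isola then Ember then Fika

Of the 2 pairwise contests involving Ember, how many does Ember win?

1

Ember against each rival (17 friends):
Ember vs Fika: 3+2+4 = 9 for Ember, 8 for Fika — Ember by 9–8.
Ember vs Isola: 3+2+2 = 7 for Ember, 10 for Isola — Isola by 10–7.
Ember beats Fika; loses to Isola — 1 pairwise win.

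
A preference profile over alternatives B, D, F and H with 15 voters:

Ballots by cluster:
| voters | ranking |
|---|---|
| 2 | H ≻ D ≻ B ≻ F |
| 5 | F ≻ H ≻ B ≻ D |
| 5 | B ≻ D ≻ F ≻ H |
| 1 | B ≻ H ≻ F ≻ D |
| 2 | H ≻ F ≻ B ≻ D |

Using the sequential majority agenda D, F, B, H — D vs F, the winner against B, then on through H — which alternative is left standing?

Round 1: D vs F — 7–8, F advances.
Round 2: F vs B — 7–8, B advances.
Round 3: B vs H — 6–9, H advances.
H survives the agenda.

H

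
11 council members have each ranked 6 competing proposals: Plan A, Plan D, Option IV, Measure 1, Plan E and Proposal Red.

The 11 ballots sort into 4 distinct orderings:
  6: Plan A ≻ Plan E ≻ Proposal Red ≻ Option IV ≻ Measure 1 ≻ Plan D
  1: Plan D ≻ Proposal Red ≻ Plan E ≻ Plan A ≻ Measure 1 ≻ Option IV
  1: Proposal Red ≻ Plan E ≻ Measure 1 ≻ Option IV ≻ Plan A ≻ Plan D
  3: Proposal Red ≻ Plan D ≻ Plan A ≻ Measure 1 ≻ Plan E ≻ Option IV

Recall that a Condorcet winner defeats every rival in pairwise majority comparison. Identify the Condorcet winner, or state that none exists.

Plan A

Pairwise majorities:
Plan A vs Plan D: Plan A wins 7–4.
Plan A vs Option IV: 10 to 1, Plan A.
Plan A vs Measure 1: 6+1+3 = 10 for Plan A, 1 for Measure 1 — Plan A by 10–1.
Plan A vs Plan E: Plan A preferred on 6+3 = 9 ballots; Plan A wins 9–2.
Plan A vs Proposal Red: Plan A wins 6–5.
Plan D–Option IV: Option IV 7–4.
Plan D vs Measure 1: Measure 1 wins 7–4.
Plan D vs Plan E: Plan E, 7–4.
Plan D–Proposal Red: Proposal Red 10–1.
Option IV vs Measure 1: Option IV, 6–5.
Option IV vs Plan E: Plan E wins 11–0.
Option IV vs Proposal Red: Option IV preferred on 0 ballots; Proposal Red wins 11–0.
Measure 1 vs Plan E: Measure 1 preferred on 3 ballots; Plan E wins 8–3.
Measure 1 vs Proposal Red: Measure 1 preferred on 0 ballots; Proposal Red wins 11–0.
Plan E vs Proposal Red: Plan E wins 6–5.
Plan A beats each of Plan D, Option IV, Measure 1, Plan E, Proposal Red — Plan A is the Condorcet winner.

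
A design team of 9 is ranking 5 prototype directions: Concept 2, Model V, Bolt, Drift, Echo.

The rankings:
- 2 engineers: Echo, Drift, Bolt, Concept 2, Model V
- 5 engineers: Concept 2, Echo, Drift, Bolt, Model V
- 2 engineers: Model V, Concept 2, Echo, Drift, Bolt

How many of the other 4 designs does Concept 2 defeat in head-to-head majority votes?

4

Concept 2 against each rival (9 engineers):
Concept 2–Model V: Concept 2 7–2.
Concept 2 vs Bolt: 7 to 2, Concept 2.
Concept 2 vs Drift: Concept 2 is ranked higher on 5+2 = 7 ballots, Drift on 2. Concept 2 wins 7–2.
Concept 2 vs Echo: Concept 2 wins 7–2.
Concept 2 beats Model V, Bolt, Drift, Echo — 4 pairwise wins.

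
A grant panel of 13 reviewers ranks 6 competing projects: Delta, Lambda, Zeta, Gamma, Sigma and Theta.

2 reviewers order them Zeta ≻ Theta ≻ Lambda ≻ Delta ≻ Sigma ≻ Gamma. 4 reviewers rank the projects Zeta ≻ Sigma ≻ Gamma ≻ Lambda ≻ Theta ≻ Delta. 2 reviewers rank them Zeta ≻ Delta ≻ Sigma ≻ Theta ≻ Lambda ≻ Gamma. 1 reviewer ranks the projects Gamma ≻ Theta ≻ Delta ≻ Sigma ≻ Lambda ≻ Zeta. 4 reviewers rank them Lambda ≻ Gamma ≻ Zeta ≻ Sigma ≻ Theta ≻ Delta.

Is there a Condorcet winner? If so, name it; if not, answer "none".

Check each pair by majority over 13 ballots:
Delta vs Lambda: Lambda wins 10–3.
Delta vs Zeta: Zeta, 12–1.
Delta vs Gamma: Gamma, 9–4.
Delta–Sigma: Sigma 8–5.
Delta vs Theta: Theta wins 11–2.
Lambda vs Zeta: Zeta, 8–5.
Lambda–Gamma: Lambda 8–5.
Lambda vs Sigma: Sigma wins 7–6.
Lambda vs Theta: Lambda, 8–5.
Zeta vs Gamma: Zeta wins 8–5.
Zeta–Sigma: Zeta 12–1.
Zeta–Theta: Zeta 12–1.
Gamma–Sigma: Sigma 8–5.
Gamma–Theta: Gamma 9–4.
Sigma vs Theta: Sigma wins 10–3.
Zeta defeats every rival head-to-head and is the Condorcet winner.

Zeta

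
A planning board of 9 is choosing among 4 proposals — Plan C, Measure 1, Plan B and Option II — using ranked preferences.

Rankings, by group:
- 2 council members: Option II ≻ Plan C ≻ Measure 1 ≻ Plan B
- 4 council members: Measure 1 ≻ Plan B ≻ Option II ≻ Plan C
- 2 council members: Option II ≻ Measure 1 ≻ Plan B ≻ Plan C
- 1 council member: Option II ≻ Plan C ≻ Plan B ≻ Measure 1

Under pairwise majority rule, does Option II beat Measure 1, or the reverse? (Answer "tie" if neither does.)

Option II

Ballots ranking Option II above Measure 1: 2 + 2 + 1 = 5.
Ballots ranking Measure 1 above Option II: 9 − 5 = 4.
Option II wins the head-to-head 5–4.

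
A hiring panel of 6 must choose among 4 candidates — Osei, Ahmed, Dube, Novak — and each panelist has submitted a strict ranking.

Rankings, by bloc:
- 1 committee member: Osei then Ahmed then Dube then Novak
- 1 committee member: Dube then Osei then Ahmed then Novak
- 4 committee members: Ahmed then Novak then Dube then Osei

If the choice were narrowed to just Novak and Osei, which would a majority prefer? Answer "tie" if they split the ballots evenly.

Ballots ranking Novak above Osei: 4.
Ballots ranking Osei above Novak: 6 − 4 = 2.
Novak wins the head-to-head 4–2.

Novak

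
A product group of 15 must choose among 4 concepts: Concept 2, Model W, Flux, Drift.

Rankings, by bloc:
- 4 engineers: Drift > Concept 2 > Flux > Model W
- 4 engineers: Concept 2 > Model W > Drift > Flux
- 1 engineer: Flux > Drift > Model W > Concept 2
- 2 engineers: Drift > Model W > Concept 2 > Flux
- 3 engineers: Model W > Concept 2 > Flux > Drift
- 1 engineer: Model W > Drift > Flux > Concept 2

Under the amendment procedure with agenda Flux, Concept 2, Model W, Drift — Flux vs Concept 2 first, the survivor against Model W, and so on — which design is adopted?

Drift

Round 1: Flux vs Concept 2 — 2–13, Concept 2 advances.
Round 2: Concept 2 vs Model W — 8–7, Concept 2 advances.
Round 3: Concept 2 vs Drift — 7–8, Drift advances.
Drift survives the agenda.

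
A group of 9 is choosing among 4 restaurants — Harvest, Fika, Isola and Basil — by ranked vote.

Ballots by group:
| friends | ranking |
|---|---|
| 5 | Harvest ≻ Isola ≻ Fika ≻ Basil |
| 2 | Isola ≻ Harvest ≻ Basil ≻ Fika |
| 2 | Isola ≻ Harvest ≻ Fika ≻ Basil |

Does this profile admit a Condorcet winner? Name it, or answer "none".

Harvest

Pairwise majorities:
Harvest vs Fika: Harvest preferred on 5+2+2 = 9 ballots; Harvest wins 9–0.
Harvest vs Isola: Harvest is ranked higher on 5 ballots, Isola on 4. Harvest wins 5–4.
Harvest vs Basil: Harvest, 9–0.
Fika vs Isola: Fika is ranked higher on 0 ballots, Isola on 9. Isola wins 9–0.
Fika vs Basil: Fika preferred on 5+2 = 7 ballots; Fika wins 7–2.
Isola vs Basil: Isola wins 9–0.
Only Harvest has no losses; Harvest is the Condorcet winner.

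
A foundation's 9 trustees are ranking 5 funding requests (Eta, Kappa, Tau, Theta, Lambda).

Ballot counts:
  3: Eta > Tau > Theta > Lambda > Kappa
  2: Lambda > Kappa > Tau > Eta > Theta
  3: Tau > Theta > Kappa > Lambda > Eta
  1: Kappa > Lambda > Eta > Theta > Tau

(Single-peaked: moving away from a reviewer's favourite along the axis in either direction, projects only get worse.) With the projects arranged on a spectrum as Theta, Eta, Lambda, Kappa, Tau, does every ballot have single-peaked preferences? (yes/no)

Axis positions: Theta=1, Eta=2, Lambda=3, Kappa=4, Tau=5.
Bloc 1: ranking walks positions 2-5-1-3-4; Tau is ranked above Lambda even though Lambda lies between Tau and the peak Eta on the axis — preferences dip and rise again. Not single-peaked.
Bloc 2 (peak Lambda at position 3): ranking walks positions 3-4-5-2-1, expanding outward from the peak — single-peaked.
Bloc 3: ranking walks positions 5-1-4-3-2; Theta is ranked above Kappa even though Kappa lies between Theta and the peak Tau on the axis — preferences dip and rise again. Not single-peaked.
Bloc 4 (peak Kappa at position 4): ranking walks positions 4-3-2-1-5, expanding outward from the peak — single-peaked.
Bloc 1 violates single-peakedness, so the profile is not single-peaked on this axis.

no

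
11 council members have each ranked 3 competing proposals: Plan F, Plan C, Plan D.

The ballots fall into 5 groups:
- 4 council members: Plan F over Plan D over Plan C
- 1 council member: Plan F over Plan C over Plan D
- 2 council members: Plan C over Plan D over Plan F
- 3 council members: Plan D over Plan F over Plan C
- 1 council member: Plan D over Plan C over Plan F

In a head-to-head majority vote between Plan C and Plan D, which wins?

Ballots ranking Plan C above Plan D: 1 + 2 = 3.
Ballots ranking Plan D above Plan C: 11 − 3 = 8.
Plan D wins the head-to-head 8–3.

Plan D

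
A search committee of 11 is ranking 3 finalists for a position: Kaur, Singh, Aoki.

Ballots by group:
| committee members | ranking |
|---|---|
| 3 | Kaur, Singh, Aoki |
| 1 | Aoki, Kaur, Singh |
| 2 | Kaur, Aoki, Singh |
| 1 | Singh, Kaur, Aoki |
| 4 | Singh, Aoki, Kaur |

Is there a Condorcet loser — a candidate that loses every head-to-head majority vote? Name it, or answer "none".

Pairwise majorities:
Kaur vs Singh: Kaur, 6–5.
Kaur vs Aoki: Kaur wins 6–5.
Singh vs Aoki: Singh wins 8–3.
Only Aoki has no wins; Aoki is the Condorcet loser.

Aoki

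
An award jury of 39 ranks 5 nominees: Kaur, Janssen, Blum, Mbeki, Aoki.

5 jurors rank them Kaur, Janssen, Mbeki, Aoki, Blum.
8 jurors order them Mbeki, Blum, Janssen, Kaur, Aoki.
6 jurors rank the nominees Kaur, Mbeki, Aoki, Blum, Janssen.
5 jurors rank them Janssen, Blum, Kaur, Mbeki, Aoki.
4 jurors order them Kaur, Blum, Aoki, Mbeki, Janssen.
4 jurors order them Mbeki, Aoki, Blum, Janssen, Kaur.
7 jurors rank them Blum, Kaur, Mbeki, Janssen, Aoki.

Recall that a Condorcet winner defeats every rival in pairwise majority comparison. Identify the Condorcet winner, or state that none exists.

Head-to-head results (39 jurors):
Kaur vs Janssen: Kaur is ranked higher on 5+6+4+7 = 22 ballots, Janssen on 17. Kaur wins 22–17.
Kaur vs Blum: Kaur preferred on 5+6+4 = 15 ballots; Blum wins 24–15.
Kaur vs Mbeki: Kaur is ranked higher on 5+6+5+4+7 = 27 ballots, Mbeki on 12. Kaur wins 27–12.
Kaur vs Aoki: 5+8+6+5+4+7 = 35 for Kaur, 4 for Aoki — Kaur by 35–4.
Janssen vs Blum: 5+5 = 10 for Janssen, 29 for Blum — Blum by 29–10.
Janssen vs Mbeki: Janssen preferred on 5+5 = 10 ballots; Mbeki wins 29–10.
Janssen vs Aoki: Janssen preferred on 5+8+5+7 = 25 ballots; Janssen wins 25–14.
Blum vs Mbeki: Blum preferred on 5+4+7 = 16 ballots; Mbeki wins 23–16.
Blum vs Aoki: Blum preferred on 8+5+4+7 = 24 ballots; Blum wins 24–15.
Mbeki vs Aoki: Mbeki preferred on 5+8+6+5+4+7 = 35 ballots; Mbeki wins 35–4.
Every nominee loses at least once (Kaur loses to Blum; Janssen loses to Kaur; Blum loses to Mbeki; Mbeki loses to Kaur; Aoki loses to Kaur). The majority relation contains the cycle Kaur > Mbeki > Blum > Kaur, so there is no Condorcet winner.

none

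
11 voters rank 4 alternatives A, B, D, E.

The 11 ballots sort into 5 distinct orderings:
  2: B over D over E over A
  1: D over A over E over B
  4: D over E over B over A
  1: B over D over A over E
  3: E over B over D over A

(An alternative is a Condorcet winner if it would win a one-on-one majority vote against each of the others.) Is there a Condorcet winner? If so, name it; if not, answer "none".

none

Check each pair by majority over 11 ballots:
A vs B: A preferred on 1 ballot; B wins 10–1.
A vs D: A preferred on 0 ballots; D wins 11–0.
A vs E: 1+1 = 2 for A, 9 for E — E by 9–2.
B vs D: 2+1+3 = 6 for B, 5 for D — B by 6–5.
B vs E: 2+1 = 3 for B, 8 for E — E by 8–3.
D vs E: 8 to 3, D.
Each alternative drops at least one matchup (A loses to B; B loses to E; D loses to B; E loses to D); the cycle B → D → E → B rules out a Condorcet winner.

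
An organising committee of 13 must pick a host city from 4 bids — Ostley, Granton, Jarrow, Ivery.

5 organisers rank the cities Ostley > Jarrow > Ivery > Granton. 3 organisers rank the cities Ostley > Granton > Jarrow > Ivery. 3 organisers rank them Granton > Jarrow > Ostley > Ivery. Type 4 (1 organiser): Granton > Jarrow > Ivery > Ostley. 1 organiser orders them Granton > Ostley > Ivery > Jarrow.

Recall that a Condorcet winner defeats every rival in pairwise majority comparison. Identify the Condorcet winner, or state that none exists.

Pairwise majorities:
Ostley vs Granton: 5+3 = 8 for Ostley, 5 for Granton — Ostley by 8–5.
Ostley vs Jarrow: 5+3+1 = 9 for Ostley, 4 for Jarrow — Ostley by 9–4.
Ostley vs Ivery: 5+3+3+1 = 12 for Ostley, 1 for Ivery — Ostley by 12–1.
Granton vs Jarrow: 8 to 5, Granton.
Granton vs Ivery: 3+3+1+1 = 8 for Granton, 5 for Ivery — Granton by 8–5.
Jarrow vs Ivery: 12 to 1, Jarrow.
Only Ostley has no losses; Ostley is the Condorcet winner.

Ostley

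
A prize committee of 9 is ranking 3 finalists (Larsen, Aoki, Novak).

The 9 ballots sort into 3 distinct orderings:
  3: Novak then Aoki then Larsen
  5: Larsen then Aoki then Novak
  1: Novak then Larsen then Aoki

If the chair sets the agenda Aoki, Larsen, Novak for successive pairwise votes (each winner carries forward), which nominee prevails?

Larsen

Round 1: Aoki vs Larsen — 3–6, Larsen advances.
Round 2: Larsen vs Novak — 5–4, Larsen advances.
Larsen survives the agenda.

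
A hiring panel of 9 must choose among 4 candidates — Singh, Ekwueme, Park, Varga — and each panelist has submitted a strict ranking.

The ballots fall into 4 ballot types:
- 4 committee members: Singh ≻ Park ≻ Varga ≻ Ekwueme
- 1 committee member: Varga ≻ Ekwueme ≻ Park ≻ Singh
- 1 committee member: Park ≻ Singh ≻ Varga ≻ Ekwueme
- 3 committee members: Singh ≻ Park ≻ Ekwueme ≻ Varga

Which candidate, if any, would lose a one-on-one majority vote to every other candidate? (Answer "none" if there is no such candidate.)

Pairwise majorities:
Singh vs Ekwueme: Singh, 8–1.
Singh vs Park: 7 to 2, Singh.
Singh vs Varga: Singh, 8–1.
Ekwueme vs Park: Park, 8–1.
Ekwueme vs Varga: Varga, 6–3.
Park–Varga: Park 8–1.
Only Ekwueme has no wins; Ekwueme is the Condorcet loser.

Ekwueme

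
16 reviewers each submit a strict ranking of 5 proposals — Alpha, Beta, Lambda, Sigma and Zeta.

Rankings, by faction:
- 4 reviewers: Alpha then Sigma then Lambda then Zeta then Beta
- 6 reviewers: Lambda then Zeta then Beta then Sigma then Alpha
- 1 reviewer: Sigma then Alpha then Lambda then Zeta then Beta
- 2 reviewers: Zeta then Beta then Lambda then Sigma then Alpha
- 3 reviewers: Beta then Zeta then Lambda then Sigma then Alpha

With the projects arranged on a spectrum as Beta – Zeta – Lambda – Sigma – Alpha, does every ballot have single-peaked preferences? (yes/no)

yes

Axis positions: Beta=1, Zeta=2, Lambda=3, Sigma=4, Alpha=5.
Faction 1 (peak Alpha at position 5): ranking walks positions 5-4-3-2-1, expanding outward from the peak — single-peaked.
Faction 2 (peak Lambda at position 3): ranking walks positions 3-2-1-4-5, expanding outward from the peak — single-peaked.
Faction 3 (peak Sigma at position 4): ranking walks positions 4-5-3-2-1, expanding outward from the peak — single-peaked.
Faction 4 (peak Zeta at position 2): ranking walks positions 2-1-3-4-5, expanding outward from the peak — single-peaked.
Faction 5 (peak Beta at position 1): ranking walks positions 1-2-3-4-5, expanding outward from the peak — single-peaked.
Every ranking is single-peaked on this axis.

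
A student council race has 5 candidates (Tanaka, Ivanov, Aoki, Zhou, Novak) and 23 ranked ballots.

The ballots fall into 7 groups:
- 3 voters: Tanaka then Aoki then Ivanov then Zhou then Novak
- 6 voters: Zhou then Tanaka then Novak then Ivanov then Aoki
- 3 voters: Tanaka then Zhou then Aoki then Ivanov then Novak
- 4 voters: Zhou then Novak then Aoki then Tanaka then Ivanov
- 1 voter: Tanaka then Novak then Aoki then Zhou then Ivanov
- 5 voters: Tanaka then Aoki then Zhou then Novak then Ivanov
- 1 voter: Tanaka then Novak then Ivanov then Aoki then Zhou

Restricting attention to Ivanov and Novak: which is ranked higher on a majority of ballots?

Novak

Ballots ranking Ivanov above Novak: 3 + 3 = 6.
Ballots ranking Novak above Ivanov: 23 − 6 = 17.
Novak wins the head-to-head 17–6.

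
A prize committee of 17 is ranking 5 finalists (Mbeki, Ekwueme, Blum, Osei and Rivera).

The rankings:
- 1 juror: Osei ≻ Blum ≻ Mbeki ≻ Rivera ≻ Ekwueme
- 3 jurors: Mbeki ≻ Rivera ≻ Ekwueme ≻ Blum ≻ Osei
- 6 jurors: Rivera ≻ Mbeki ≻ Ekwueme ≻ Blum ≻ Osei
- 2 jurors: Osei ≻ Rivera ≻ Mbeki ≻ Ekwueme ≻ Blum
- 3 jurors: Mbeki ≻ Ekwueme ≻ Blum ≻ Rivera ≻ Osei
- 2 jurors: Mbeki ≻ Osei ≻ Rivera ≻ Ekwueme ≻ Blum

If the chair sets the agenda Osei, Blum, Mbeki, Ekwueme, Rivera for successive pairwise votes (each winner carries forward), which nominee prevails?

Mbeki

Round 1: Osei vs Blum — 5–12, Blum advances.
Round 2: Blum vs Mbeki — 1–16, Mbeki advances.
Round 3: Mbeki vs Ekwueme — 17–0, Mbeki advances.
Round 4: Mbeki vs Rivera — 9–8, Mbeki advances.
Mbeki survives the agenda.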